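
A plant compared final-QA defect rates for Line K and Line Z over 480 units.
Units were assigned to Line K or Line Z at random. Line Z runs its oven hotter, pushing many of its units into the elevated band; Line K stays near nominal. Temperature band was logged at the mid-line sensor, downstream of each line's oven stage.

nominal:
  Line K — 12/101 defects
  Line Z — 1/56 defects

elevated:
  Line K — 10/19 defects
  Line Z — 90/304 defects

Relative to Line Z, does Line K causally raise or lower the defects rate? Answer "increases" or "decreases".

Within every in-process temperature band level Line Z has the lower rate, yet pooled Line K does — Simpson's reversal.
In-process temperature band here is a post-treatment variable shaped by the line; conditioning on it would introduce bias rather than remove it. The overall comparison is the causal one.
Pooled: Line K 18.3% vs Line Z 25.3%; Line K is lower overall.

decreases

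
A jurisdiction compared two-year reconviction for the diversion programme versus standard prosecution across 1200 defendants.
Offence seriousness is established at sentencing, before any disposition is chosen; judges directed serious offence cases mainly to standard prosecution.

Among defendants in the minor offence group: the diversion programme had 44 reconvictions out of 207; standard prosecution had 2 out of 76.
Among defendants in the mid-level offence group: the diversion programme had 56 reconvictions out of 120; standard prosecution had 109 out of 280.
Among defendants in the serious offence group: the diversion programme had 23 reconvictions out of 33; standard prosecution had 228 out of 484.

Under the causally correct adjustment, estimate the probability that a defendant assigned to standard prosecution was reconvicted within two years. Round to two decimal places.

0.34

Offence seriousness is set before the disposition has any effect — it is not caused by the disposition — and it independently drives the outcome. That makes it a confounder, so the causal comparison is within offence seriousness levels.
Standardising standard prosecution to the population offence seriousness mix: 0.236·2/76 + 0.333·109/280 + 0.431·228/484 = 0.339.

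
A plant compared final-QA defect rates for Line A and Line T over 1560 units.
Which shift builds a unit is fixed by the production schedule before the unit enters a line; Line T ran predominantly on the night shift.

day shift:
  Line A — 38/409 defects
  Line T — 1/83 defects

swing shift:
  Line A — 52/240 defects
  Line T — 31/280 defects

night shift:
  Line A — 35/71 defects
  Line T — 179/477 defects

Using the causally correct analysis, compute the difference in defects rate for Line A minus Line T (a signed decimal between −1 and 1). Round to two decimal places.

+0.10

The shift-specific comparison favours Line T throughout, but the pooled figures favour Line A. The question is whether to condition on shift.
Shift differs across lines for reasons unrelated to any effect of the line itself, and it separately predicts the outcome — a classic confounder. We must compare within shift levels.
Adjusting over the population distribution of shift: 0.315·(0.093−0.012) + 0.333·(0.217−0.111) + 0.351·(0.493−0.375) = +0.102.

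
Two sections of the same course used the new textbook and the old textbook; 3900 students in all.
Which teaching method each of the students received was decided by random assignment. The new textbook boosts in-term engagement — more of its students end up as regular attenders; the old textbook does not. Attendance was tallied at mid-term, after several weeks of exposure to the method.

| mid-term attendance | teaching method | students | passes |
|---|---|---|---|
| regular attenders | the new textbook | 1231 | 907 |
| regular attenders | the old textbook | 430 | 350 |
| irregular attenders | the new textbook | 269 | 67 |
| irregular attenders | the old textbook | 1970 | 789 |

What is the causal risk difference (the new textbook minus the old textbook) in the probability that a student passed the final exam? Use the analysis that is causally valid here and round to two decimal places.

The mid-term attendance-specific comparison favours the old textbook throughout, but the pooled figures favour the new textbook. The question is whether to condition on mid-term attendance.
Mid-term attendance is recorded after the teaching method and is itself shifted by it — it sits on the causal path from teaching method to outcome. Conditioning on a mediator would strip out part of the effect we want; the pooled comparison gives the total causal effect.
The causal difference is the pooled difference: 0.649 − 0.475 = +0.175.

+0.17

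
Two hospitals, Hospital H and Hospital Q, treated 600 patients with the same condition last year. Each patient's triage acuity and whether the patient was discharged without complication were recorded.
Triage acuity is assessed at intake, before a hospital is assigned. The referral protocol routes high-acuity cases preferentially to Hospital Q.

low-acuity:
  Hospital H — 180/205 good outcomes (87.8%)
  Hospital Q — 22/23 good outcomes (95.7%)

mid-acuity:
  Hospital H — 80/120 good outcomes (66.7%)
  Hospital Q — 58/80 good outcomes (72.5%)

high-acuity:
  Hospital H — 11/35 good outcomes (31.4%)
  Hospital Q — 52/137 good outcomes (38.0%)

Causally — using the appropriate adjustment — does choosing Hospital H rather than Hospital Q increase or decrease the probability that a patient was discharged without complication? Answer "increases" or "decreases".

The imbalance in triage acuity arose from how patients were allocated, not from anything the hospital did; and triage acuity independently affects the outcome. The pooled gap is confounded — condition on triage acuity.
Within each level — low-acuity: 87.8% vs 95.7%; mid-acuity: 66.7% vs 72.5%; high-acuity: 31.4% vs 38.0% — Hospital Q is higher every time.

decreases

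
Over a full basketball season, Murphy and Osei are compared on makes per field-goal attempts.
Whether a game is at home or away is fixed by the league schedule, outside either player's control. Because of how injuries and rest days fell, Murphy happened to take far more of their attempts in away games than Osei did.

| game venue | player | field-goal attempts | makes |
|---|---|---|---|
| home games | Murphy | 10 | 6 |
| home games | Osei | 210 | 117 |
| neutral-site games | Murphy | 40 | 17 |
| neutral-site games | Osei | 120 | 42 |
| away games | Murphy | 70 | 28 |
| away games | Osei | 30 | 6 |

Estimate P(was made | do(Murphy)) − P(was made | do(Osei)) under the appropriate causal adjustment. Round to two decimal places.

+0.09

Murphy is higher inside every game venue stratum but Osei is higher in aggregate. Whether to stratify depends on how game venue relates to the player.
Since game venue is a pre-existing factor (not a product of the player) and it affects the outcome on its own, it is a confounder. The stratified rates, not the pooled rate, identify the causal effect.
Adjusting over the population distribution of game venue: 0.458·(0.600−0.557) + 0.333·(0.425−0.350) + 0.208·(0.400−0.200) = +0.086.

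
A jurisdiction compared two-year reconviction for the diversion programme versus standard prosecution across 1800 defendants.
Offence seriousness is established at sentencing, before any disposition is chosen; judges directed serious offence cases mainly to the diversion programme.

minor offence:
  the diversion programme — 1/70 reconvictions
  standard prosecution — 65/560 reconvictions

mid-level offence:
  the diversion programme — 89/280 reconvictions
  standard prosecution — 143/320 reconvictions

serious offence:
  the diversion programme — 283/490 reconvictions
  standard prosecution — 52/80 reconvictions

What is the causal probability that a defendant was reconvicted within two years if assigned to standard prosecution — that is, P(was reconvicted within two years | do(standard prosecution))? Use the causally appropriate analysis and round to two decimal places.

the diversion programme is lower inside every offence seriousness stratum but standard prosecution is lower in aggregate. Whether to stratify depends on how offence seriousness relates to the disposition.
Since offence seriousness is a pre-existing factor (not a product of the disposition) and it affects the outcome on its own, it is a confounder. The stratified rates, not the pooled rate, identify the causal effect.
Standardising standard prosecution to the population offence seriousness mix: 0.350·65/560 + 0.333·143/320 + 0.317·52/80 = 0.395.

0.40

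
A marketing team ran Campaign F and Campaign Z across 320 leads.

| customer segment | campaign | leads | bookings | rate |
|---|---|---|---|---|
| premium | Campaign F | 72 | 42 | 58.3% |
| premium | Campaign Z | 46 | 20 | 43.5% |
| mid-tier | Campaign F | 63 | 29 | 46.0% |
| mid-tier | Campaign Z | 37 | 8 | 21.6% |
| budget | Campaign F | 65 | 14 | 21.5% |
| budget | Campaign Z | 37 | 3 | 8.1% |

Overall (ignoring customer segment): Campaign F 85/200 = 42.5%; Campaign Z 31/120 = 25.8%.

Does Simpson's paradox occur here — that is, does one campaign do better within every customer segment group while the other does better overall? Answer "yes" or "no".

no

Within each customer segment level (premium 58.3% vs 43.5%; mid-tier 46.0% vs 21.6%; budget 21.5% vs 8.1%), Campaign F has the higher rate every time. Pooled: 42.5% vs 25.8% — Campaign F has the higher rate overall. They agree.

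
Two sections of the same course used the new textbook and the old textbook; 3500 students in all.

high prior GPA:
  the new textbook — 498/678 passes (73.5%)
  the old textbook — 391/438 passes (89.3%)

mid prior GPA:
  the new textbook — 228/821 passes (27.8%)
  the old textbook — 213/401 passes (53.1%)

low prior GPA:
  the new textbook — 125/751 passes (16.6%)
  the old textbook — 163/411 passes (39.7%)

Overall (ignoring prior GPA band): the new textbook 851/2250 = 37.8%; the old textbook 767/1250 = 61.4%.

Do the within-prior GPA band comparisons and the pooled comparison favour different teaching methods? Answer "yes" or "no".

no

Within each prior GPA band level (high prior GPA 73.5% vs 89.3%; mid prior GPA 27.8% vs 53.1%; low prior GPA 16.6% vs 39.7%), the old textbook has the higher rate every time. Pooled: 37.8% vs 61.4% — the old textbook has the higher rate overall. They agree.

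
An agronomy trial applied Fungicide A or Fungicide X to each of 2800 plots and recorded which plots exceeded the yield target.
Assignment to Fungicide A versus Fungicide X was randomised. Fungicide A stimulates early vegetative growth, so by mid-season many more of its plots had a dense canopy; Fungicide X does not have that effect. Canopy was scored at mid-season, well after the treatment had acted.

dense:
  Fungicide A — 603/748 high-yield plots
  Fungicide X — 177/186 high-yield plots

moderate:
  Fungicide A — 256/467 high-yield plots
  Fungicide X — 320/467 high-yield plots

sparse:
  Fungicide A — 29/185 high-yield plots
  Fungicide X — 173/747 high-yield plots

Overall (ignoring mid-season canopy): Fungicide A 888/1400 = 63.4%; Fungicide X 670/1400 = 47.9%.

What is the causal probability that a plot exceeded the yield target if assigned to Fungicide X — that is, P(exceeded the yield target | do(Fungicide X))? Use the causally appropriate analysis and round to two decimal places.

Mid-season canopy here is a post-treatment variable shaped by the fungicide; conditioning on it would introduce bias rather than remove it. The overall comparison is the causal one.
So P(outcome | do(Fungicide X)) is just the pooled rate for Fungicide X: 670/1400 = 0.479.

0.48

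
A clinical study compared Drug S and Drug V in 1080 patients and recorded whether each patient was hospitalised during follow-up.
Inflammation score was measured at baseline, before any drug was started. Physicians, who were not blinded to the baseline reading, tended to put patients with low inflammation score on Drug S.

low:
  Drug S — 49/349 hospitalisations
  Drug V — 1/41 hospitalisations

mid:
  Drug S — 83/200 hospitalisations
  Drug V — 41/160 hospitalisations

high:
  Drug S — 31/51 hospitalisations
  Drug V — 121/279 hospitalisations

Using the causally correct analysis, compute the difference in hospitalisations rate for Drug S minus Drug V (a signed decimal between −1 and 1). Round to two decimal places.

Inflammation score differs across drugs for reasons unrelated to any effect of the drug itself, and it separately predicts the outcome — a classic confounder. We must compare within inflammation score levels.
Adjusting over the population distribution of inflammation score: 0.361·(0.140−0.024) + 0.333·(0.415−0.256) + 0.306·(0.608−0.434) = +0.148.

+0.15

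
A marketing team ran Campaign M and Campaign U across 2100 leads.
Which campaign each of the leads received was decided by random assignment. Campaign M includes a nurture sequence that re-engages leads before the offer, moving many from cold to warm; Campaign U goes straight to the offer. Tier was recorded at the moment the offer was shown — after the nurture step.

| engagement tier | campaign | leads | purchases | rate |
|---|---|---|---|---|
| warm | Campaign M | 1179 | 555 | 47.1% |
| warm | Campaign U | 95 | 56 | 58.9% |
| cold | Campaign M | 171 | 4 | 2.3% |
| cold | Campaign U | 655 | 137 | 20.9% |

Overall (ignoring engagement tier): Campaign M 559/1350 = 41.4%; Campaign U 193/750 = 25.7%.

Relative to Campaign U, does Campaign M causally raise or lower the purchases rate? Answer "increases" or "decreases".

increases

Engagement tier is recorded after the campaign and is itself shifted by it — it sits on the causal path from campaign to outcome. Conditioning on a mediator would strip out part of the effect we want; the pooled comparison gives the total causal effect.
Pooled: Campaign M 41.4% vs Campaign U 25.7%; Campaign M is higher overall.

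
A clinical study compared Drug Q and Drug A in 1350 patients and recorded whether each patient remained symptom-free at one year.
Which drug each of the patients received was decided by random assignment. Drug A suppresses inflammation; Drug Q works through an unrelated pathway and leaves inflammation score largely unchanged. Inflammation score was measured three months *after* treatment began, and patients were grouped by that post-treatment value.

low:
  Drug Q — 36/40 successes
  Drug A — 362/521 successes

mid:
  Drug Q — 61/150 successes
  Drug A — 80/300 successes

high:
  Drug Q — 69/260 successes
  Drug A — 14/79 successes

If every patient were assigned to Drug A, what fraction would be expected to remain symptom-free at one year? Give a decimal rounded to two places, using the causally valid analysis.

Inflammation score here is a post-treatment variable shaped by the drug; conditioning on it would introduce bias rather than remove it. The overall comparison is the causal one.
So P(outcome | do(Drug A)) is just the pooled rate for Drug A: 456/900 = 0.507.

0.51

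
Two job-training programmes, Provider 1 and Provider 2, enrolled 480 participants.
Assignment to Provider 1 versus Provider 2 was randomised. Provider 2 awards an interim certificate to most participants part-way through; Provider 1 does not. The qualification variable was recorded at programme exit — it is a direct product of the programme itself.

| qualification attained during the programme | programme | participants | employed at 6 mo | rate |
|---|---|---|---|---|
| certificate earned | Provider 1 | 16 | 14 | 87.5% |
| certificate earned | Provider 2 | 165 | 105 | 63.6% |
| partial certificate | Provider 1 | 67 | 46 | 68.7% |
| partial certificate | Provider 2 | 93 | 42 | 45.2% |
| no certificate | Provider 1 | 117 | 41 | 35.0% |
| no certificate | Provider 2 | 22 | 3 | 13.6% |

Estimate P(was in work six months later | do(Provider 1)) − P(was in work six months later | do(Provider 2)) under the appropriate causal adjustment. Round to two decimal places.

The stratified and pooled comparisons disagree (Provider 1 wins within each qualification attained during the programme; Provider 2 wins overall), so the answer turns on the causal role of qualification attained during the programme.
Qualification attained during the programme here is a post-treatment variable shaped by the programme; conditioning on it would introduce bias rather than remove it. The overall comparison is the causal one.
The causal difference is the pooled difference: 0.505 − 0.536 = -0.031.

-0.03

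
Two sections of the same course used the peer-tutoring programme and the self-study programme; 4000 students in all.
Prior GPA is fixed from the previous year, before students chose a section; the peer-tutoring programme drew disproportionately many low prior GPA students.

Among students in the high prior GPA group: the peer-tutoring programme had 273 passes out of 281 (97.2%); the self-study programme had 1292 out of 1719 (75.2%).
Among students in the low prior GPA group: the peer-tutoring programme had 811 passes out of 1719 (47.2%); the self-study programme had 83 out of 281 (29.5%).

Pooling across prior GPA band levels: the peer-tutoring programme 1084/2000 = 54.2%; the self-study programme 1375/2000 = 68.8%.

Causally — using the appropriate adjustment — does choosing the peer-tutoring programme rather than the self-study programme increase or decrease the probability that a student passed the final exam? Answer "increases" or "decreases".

increases

Nothing the teaching method does changes prior GPA band; the imbalance is an allocation artefact. With prior GPA band also predicting the outcome, the pooled figure is confounded, and the within-stratum comparison is the causal one.
Within each level — high prior GPA: 97.2% vs 75.2%; low prior GPA: 47.2% vs 29.5% — the peer-tutoring programme is higher every time.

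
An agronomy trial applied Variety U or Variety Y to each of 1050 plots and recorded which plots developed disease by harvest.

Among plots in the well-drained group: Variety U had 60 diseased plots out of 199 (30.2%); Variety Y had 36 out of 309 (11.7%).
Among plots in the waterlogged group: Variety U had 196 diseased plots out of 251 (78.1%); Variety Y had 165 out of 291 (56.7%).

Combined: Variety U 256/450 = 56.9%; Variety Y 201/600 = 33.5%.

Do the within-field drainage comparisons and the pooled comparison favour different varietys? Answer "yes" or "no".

no

Within each field drainage level (well-drained 30.2% vs 11.7%; waterlogged 78.1% vs 56.7%), Variety Y has the lower rate every time. Pooled: 56.9% vs 33.5% — Variety Y has the lower rate overall. They agree.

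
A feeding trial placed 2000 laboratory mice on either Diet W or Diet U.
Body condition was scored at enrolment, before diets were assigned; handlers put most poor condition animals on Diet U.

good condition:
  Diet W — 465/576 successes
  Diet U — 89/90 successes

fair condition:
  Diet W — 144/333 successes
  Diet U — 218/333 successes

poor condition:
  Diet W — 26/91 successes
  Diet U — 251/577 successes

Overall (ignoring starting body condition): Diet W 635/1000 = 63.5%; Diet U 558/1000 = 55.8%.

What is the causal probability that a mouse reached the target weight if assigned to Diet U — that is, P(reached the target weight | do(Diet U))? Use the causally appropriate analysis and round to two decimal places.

0.69

Starting body condition differs across diets for reasons unrelated to any effect of the diet itself, and it separately predicts the outcome — a classic confounder. We must compare within starting body condition levels.
Standardising Diet U to the population starting body condition mix: 0.333·89/90 + 0.333·218/333 + 0.334·251/577 = 0.693.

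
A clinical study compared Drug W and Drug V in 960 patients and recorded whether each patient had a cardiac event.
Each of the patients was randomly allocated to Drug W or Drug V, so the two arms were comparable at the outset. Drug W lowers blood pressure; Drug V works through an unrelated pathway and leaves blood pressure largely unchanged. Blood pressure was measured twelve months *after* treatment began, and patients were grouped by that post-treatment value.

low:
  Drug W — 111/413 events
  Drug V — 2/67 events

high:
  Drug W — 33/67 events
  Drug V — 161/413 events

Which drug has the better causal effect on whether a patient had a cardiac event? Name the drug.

Drug W

Blood pressure is downstream of the drug. One should not condition on a consequence of treatment, so the overall rates are the right comparison.
Pooled: Drug W 30.0% vs Drug V 34.0%; Drug W is lower overall.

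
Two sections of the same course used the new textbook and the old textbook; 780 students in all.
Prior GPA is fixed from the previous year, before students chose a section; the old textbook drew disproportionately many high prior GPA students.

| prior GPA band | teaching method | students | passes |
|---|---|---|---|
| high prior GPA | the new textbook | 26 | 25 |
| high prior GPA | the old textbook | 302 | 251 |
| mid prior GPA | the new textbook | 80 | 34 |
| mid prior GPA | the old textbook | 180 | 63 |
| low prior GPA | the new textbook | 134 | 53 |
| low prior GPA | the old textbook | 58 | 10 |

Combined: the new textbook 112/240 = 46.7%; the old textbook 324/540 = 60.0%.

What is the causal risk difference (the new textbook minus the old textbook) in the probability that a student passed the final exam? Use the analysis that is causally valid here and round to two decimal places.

Nothing the teaching method does changes prior GPA band; the imbalance is an allocation artefact. With prior GPA band also predicting the outcome, the pooled figure is confounded, and the within-stratum comparison is the causal one.
Adjusting over the population distribution of prior GPA band: 0.421·(0.962−0.831) + 0.333·(0.425−0.350) + 0.246·(0.396−0.172) = +0.135.

+0.13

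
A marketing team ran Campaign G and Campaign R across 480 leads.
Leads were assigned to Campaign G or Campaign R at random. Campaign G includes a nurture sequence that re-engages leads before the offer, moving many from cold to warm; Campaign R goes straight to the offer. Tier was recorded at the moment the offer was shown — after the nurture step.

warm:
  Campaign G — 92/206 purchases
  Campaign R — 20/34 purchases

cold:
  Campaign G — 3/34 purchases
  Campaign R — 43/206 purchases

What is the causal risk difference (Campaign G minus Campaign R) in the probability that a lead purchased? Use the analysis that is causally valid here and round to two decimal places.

The engagement tier-specific comparison favours Campaign R throughout, but the pooled figures favour Campaign G. The question is whether to condition on engagement tier.
The distribution of engagement tier is itself part of what the campaign does — it is an intermediate outcome. Holding it fixed would remove that part of the effect; the total effect is the pooled difference.
The causal difference is the pooled difference: 0.396 − 0.263 = +0.133.

+0.13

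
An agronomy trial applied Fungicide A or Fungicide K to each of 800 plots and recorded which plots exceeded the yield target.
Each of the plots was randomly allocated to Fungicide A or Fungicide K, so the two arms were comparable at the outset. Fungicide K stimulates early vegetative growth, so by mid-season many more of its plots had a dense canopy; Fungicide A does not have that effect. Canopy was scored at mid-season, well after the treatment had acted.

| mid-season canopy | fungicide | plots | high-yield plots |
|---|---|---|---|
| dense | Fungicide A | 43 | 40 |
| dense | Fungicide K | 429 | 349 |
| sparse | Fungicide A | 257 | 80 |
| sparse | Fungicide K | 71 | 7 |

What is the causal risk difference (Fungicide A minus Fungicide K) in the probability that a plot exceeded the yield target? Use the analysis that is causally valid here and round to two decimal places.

Within every mid-season canopy level Fungicide A has the higher rate, yet pooled Fungicide K does — Simpson's reversal.
Mid-season canopy is downstream of the fungicide. One should not condition on a consequence of treatment, so the overall rates are the right comparison.
The causal difference is the pooled difference: 0.400 − 0.712 = -0.312.

-0.31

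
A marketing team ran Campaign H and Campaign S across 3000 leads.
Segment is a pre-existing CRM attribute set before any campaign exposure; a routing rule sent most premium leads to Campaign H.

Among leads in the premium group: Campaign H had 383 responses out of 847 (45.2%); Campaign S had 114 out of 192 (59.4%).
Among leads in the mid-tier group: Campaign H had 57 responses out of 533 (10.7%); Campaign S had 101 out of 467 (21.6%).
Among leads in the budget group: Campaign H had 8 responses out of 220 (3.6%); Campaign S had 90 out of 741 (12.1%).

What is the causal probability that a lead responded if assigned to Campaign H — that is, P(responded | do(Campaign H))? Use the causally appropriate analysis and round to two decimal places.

0.20

Here customer segment is a common cause — it drives both which campaign a case falls under and the outcome. The crude comparison mixes populations; the stratum-specific rates are the causally relevant ones.
Standardising Campaign H to the population customer segment mix: 0.346·383/847 + 0.333·57/533 + 0.320·8/220 = 0.204.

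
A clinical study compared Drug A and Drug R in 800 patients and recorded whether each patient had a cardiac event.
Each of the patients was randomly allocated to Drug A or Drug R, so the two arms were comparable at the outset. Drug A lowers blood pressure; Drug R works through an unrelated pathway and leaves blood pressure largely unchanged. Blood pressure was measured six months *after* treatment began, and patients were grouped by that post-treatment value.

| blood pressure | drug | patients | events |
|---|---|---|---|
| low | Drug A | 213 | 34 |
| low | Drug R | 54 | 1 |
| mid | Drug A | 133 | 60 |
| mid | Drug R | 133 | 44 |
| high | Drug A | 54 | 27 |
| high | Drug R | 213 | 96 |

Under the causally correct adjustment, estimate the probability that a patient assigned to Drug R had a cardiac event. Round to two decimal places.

Drug R is lower inside every blood pressure stratum but Drug A is lower in aggregate. Whether to stratify depends on how blood pressure relates to the drug.
Stratifying would compare drugs among patients the drugs themselves sorted into blood pressure groups — a form of selection on an intermediate. The unconditioned pooled rates give the total causal effect.
So P(outcome | do(Drug R)) is just the pooled rate for Drug R: 141/400 = 0.352.

0.35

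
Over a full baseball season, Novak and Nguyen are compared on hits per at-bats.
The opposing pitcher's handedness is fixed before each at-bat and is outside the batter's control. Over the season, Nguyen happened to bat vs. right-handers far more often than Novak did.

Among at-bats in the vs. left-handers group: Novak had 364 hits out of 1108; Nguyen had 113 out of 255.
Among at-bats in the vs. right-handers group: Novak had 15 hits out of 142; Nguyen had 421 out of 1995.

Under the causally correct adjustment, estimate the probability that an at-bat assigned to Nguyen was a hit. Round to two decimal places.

Within every pitcher handedness level Nguyen has the higher rate, yet pooled Novak does — Simpson's reversal.
Since pitcher handedness is a pre-existing factor (not a product of the player) and it affects the outcome on its own, it is a confounder. The stratified rates, not the pooled rate, identify the causal effect.
Standardising Nguyen to the population pitcher handedness mix: 0.389·113/255 + 0.611·421/1995 = 0.301.

0.30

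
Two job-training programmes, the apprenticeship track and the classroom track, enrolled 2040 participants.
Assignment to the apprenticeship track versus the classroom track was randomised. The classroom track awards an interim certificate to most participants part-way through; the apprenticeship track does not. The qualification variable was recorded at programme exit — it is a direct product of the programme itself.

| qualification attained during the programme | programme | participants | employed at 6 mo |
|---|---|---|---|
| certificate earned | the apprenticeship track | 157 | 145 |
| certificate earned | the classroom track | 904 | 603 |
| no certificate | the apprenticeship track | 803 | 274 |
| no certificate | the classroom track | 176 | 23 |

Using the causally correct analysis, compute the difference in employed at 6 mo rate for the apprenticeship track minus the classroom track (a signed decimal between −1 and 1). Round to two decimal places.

-0.14

Qualification attained during the programme here is a post-treatment variable shaped by the programme; conditioning on it would introduce bias rather than remove it. The overall comparison is the causal one.
The causal difference is the pooled difference: 0.436 − 0.580 = -0.143.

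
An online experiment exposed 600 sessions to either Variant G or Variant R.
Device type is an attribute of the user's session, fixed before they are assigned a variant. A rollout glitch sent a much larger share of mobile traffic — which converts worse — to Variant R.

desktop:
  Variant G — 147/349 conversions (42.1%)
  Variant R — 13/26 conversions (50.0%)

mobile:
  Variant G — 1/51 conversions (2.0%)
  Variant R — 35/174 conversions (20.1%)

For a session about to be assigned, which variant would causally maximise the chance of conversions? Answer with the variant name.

Here device type is a common cause — it drives both which variant a case falls under and the outcome. The crude comparison mixes populations; the stratum-specific rates are the causally relevant ones.
Within each level — desktop: 42.1% vs 50.0%; mobile: 2.0% vs 20.1% — Variant R is higher every time.

Variant R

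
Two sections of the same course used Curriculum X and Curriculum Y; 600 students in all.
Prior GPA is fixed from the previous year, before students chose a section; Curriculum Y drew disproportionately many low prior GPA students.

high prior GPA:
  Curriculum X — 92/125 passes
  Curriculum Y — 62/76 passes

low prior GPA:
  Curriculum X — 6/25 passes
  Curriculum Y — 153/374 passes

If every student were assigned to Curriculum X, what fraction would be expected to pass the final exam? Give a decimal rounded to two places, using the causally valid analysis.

0.41

The stratified and pooled comparisons disagree (Curriculum Y wins within each prior GPA band; Curriculum X wins overall), so the answer turns on the causal role of prior GPA band.
Nothing the teaching method does changes prior GPA band; the imbalance is an allocation artefact. With prior GPA band also predicting the outcome, the pooled figure is confounded, and the within-stratum comparison is the causal one.
Standardising Curriculum X to the population prior GPA band mix: 0.335·92/125 + 0.665·6/25 = 0.406.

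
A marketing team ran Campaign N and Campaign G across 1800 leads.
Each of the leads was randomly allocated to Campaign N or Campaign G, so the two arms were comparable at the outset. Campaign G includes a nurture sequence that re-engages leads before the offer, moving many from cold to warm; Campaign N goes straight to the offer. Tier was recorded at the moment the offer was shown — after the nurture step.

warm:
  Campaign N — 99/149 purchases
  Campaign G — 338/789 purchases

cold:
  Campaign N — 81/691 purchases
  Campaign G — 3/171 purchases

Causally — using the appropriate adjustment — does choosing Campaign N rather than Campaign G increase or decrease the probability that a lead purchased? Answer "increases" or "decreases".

decreases

Engagement tier is downstream of the campaign. One should not condition on a consequence of treatment, so the overall rates are the right comparison.
Pooled: Campaign N 21.4% vs Campaign G 35.5%; Campaign G is higher overall.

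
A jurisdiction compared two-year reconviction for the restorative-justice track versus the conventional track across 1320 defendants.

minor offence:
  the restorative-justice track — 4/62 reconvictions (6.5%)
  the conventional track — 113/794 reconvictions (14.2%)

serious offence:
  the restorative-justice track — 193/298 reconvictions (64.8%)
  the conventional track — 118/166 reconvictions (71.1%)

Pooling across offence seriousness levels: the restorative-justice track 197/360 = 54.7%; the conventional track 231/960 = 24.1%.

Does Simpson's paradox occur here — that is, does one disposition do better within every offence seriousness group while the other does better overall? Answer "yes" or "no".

yes

Within each offence seriousness level (minor offence 6.5% vs 14.2%; serious offence 64.8% vs 71.1%), the restorative-justice track has the lower rate every time. Pooled: 54.7% vs 24.1% — the conventional track has the lower rate overall. The two comparisons disagree.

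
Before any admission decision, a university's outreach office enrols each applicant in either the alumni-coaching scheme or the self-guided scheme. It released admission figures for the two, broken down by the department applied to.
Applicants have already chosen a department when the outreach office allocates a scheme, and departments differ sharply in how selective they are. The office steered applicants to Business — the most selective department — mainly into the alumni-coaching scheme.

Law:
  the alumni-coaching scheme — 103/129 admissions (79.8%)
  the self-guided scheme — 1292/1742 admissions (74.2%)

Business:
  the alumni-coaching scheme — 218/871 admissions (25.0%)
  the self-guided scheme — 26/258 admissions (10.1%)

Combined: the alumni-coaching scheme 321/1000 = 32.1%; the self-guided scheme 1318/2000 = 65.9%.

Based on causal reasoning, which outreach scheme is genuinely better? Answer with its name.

Department differs across outreach schemes for reasons unrelated to any effect of the outreach scheme itself, and it separately predicts the outcome — a classic confounder. We must compare within department levels.
Within each level — Law: 79.8% vs 74.2%; Business: 25.0% vs 10.1% — the alumni-coaching scheme is higher every time.

the alumni-coaching scheme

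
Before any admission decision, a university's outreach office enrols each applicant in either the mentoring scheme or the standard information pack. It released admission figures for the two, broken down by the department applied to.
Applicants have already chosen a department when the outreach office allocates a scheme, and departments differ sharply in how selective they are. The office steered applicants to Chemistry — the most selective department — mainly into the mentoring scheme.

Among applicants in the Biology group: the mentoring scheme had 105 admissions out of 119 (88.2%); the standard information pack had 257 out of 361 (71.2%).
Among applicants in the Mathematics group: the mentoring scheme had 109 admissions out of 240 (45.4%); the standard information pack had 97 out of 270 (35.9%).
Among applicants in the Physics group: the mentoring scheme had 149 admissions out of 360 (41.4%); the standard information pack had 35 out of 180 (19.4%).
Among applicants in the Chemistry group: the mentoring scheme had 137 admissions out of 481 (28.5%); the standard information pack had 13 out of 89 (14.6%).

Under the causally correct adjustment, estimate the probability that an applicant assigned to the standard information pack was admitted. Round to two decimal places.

Here department is a common cause — it drives both which outreach scheme a case falls under and the outcome. The crude comparison mixes populations; the stratum-specific rates are the causally relevant ones.
Standardising the standard information pack to the population department mix: 0.229·257/361 + 0.243·97/270 + 0.257·35/180 + 0.271·13/89 = 0.340.

0.34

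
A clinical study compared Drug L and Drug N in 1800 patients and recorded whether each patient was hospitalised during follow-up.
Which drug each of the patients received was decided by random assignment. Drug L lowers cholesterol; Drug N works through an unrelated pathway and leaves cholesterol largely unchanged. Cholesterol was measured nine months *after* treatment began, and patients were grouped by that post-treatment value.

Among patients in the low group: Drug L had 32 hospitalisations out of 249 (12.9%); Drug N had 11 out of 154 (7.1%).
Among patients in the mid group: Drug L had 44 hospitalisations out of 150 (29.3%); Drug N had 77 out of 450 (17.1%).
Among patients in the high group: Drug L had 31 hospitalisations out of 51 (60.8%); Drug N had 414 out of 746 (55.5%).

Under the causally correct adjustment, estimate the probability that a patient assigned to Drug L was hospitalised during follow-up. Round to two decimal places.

Cholesterol is downstream of the drug. One should not condition on a consequence of treatment, so the overall rates are the right comparison.
So P(outcome | do(Drug L)) is just the pooled rate for Drug L: 107/450 = 0.238.

0.24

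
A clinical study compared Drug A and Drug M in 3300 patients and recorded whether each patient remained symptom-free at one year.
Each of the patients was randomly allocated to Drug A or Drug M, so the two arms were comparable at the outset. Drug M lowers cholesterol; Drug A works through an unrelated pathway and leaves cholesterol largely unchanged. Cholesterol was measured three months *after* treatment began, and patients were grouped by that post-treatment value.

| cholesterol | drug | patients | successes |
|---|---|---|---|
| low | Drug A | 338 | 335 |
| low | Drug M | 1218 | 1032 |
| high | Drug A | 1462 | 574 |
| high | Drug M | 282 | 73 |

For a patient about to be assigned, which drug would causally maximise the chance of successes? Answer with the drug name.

The cholesterol-specific comparison favours Drug A throughout, but the pooled figures favour Drug M. The question is whether to condition on cholesterol.
Cholesterol is recorded after the drug and is itself shifted by it — it sits on the causal path from drug to outcome. Conditioning on a mediator would strip out part of the effect we want; the pooled comparison gives the total causal effect.
Pooled: Drug A 50.5% vs Drug M 73.7%; Drug M is higher overall.

Drug M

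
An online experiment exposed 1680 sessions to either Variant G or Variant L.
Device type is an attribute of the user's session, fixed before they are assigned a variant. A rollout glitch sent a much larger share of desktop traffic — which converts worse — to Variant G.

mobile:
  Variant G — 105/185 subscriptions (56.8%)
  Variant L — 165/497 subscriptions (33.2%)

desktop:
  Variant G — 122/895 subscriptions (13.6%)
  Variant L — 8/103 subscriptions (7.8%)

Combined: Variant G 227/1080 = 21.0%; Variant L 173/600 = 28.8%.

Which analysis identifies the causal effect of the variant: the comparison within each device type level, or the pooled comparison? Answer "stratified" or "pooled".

stratified

Variant G is higher inside every device type stratum but Variant L is higher in aggregate. Whether to stratify depends on how device type relates to the variant.
Device type differs across variants for reasons unrelated to any effect of the variant itself, and it separately predicts the outcome — a classic confounder. We must compare within device type levels.
Within each level — mobile: 56.8% vs 33.2%; desktop: 13.6% vs 7.8% — Variant G is higher every time.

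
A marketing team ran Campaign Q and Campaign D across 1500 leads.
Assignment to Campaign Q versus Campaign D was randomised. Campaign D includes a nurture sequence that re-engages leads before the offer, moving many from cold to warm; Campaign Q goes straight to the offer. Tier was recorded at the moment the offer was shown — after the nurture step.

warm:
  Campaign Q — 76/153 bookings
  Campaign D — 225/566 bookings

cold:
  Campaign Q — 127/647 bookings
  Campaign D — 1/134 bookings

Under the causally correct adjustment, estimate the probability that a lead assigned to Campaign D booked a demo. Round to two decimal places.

0.32

The stratified and pooled comparisons disagree (Campaign Q wins within each engagement tier; Campaign D wins overall), so the answer turns on the causal role of engagement tier.
Engagement tier is downstream of the campaign. One should not condition on a consequence of treatment, so the overall rates are the right comparison.
So P(outcome | do(Campaign D)) is just the pooled rate for Campaign D: 226/700 = 0.323.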